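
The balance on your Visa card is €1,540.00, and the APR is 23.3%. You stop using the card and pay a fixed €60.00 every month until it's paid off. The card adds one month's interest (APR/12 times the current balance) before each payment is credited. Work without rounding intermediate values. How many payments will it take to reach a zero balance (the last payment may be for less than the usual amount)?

Monthly rate r = 23.3%/12 = 1.94167% = 0.0194167.
Recurrence: B ← B·(1+r) − €60.00.
Month 1: interest €29.90; balance after payment €1,509.90.
Month 2: interest €29.32; balance after payment €1,479.22.
Closed form: n = −ln(1 − rB₀/P)/ln(1+r) = −ln(0.50164)/ln(1.01942) ≈ 35.874, so the balance reaches zero during payment 36.

36 months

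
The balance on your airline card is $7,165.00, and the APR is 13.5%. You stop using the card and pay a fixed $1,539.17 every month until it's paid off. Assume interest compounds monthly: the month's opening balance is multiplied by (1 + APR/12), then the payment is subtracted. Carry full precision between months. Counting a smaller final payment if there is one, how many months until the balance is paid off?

5 payments

Monthly rate r = 13.5%/12 = 1.125% = 0.01125.
Recurrence: B ← B·(1+r) − $1,539.17.
Month 1: interest $80.61; balance after payment $5,706.44.
Month 2: interest $64.20; balance after payment $4,231.46.
Month 3: interest $47.60; balance after payment $2,739.90.
Month 4: interest $30.82; balance after payment $1,231.55.
Month 5: interest $13.85; balance after payment $0.00.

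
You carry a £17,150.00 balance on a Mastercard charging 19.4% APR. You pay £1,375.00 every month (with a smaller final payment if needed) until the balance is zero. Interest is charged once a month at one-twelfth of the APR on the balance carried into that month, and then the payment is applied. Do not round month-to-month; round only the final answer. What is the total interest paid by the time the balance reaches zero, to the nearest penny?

Monthly rate r = 19.4%/12 = 1.61667% = 0.0161667.
Payoff takes n = ⌈−ln(1 − rB₀/P)/ln(1+r)⌉ = ⌈14.042⌉ = 15 payments; the last is £58.35.
Total paid = 14·£1,375.00 + £58.35 = £19,308.35.
Total interest = total paid − principal = £19,308.35 − £17,150.00 = £2,158.35.

£2,158.35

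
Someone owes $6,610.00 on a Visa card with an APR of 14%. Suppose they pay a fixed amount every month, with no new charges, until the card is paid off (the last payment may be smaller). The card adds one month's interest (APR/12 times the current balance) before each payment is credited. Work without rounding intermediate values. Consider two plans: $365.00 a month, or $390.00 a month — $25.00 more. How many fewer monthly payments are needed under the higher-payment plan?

2 fewer payments

Monthly rate r = 14%/12 = 1.16667% = 0.0116667.
At $365.00/mo: n = ⌈−ln(1 − rB₀/P)/ln(1+r)⌉ = 21 payments (last $169.17); total interest = total paid − $6,610.00 = $859.17.
At $390.00/mo: 19 payments (last $387.75); total interest $797.75.
Payments saved = 21 − 19 = 2.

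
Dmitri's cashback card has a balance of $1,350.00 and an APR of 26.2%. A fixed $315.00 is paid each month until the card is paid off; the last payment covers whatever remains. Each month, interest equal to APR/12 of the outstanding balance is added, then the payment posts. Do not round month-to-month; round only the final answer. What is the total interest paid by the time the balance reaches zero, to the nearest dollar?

$84

Monthly rate r = 26.2%/12 = 2.18333% = 0.0218333.
Payoff takes n = ⌈−ln(1 − rB₀/P)/ln(1+r)⌉ = ⌈4.549⌉ = 5 payments; the last is $173.66.
Total paid = 4·$315.00 + $173.66 = $1,433.66.
Total interest = total paid − principal = $1,433.66 − $1,350.00 = $83.66.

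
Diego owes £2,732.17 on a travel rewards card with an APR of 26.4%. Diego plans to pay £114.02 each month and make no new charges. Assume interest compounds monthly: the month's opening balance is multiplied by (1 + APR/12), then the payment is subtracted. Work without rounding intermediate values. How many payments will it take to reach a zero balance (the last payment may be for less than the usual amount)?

35 payments

Monthly rate r = 26.4%/12 = 2.2% = 0.022.
Recurrence: B ← B·(1+r) − £114.02.
Month 1: interest £60.11; balance after payment £2,678.26.
Month 2: interest £58.92; balance after payment £2,623.16.
Closed form: n = −ln(1 − rB₀/P)/ln(1+r) = −ln(0.47283)/ln(1.022) ≈ 34.419, so the balance reaches zero during payment 35.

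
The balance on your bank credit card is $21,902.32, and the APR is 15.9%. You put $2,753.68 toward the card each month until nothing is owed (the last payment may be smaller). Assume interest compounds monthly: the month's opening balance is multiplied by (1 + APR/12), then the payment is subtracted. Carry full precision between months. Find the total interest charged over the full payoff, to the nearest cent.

$1,399.71

Monthly rate r = 15.9%/12 = 1.325% = 0.01325.
Payoff takes n = ⌈−ln(1 − rB₀/P)/ln(1+r)⌉ = ⌈8.461⌉ = 9 payments; the last is $1,272.59.
Total paid = 8·$2,753.68 + $1,272.59 = $23,302.03.
Total interest = total paid − principal = $23,302.03 − $21,902.32 = $1,399.71.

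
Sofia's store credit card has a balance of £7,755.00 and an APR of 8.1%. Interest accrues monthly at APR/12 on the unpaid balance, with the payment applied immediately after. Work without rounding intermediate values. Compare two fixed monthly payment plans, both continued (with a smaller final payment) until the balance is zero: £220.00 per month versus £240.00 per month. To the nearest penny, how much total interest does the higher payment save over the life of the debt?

£108.52

Monthly rate r = 8.1%/12 = 0.675% = 0.00675.
At £220.00/mo: n = ⌈−ln(1 − rB₀/P)/ln(1+r)⌉ = 41 payments (last £86.31); total interest = total paid − £7,755.00 = £1,131.31.
At £240.00/mo: 37 payments (last £137.79); total interest £1,022.79.
Interest saved = £1,131.31 − £1,022.79 = £108.52.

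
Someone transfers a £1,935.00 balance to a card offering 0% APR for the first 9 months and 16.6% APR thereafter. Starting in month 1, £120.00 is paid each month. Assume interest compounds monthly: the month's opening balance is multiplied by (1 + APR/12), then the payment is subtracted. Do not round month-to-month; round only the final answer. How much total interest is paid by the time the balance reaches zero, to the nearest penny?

£51.54

Promo months 1–9 at r₀ = 0%/12 = 0; months 10+ at r₁ = 16.6%/12 = 0.0138333.
After month 9 (no interest yet): B = £1,935.00 − 9·£120.00 = £855.00.
Then at r₁ with £120.00/mo: n₂ = −ln(1 − r₁·B/P)/ln(1+r₁) ≈ 7.55 → 8 more payments.
Total paid = 16·£120.00 + £66.54 = £1,986.54; interest = £1,986.54 − £1,935.00 = £51.54.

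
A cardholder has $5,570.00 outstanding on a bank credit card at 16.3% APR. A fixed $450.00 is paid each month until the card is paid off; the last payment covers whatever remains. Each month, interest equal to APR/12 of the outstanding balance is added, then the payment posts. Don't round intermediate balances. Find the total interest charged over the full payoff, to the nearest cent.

Monthly rate r = 16.3%/12 = 1.35833% = 0.0135833.
Payoff takes n = ⌈−ln(1 − rB₀/P)/ln(1+r)⌉ = ⌈13.644⌉ = 14 payments; the last is $290.41.
Total paid = 13·$450.00 + $290.41 = $6,140.41.
Total interest = total paid − principal = $6,140.41 − $5,570.00 = $570.41.

$570.41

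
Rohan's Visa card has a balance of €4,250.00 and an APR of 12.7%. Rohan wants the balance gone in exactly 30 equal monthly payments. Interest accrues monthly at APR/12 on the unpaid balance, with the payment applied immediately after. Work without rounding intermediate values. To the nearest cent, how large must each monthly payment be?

Monthly rate r = 12.7%/12 = 1.05833% = 0.0105833.
Level-payment amortization: P = B₀·r / (1 − (1+r)^(−n)) = 4250.00·0.0105833 / (1 − 1.01058^(−30)).
Denominator 1 − (1+r)^(−30) = 0.270817807.
P = 44.9792 / 0.270817807 ≈ 166.09.

€166.09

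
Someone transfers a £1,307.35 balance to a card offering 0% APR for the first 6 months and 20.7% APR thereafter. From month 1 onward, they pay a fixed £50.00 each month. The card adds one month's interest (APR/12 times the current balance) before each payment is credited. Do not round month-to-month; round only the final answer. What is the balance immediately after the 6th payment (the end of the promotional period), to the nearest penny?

£1,007.35

Promo months 1–6 at r₀ = 0%/12 = 0; months 7+ at r₁ = 20.7%/12 = 0.01725.
After month 6 (no interest yet): B = £1,307.35 − 6·£50.00 = £1,007.35.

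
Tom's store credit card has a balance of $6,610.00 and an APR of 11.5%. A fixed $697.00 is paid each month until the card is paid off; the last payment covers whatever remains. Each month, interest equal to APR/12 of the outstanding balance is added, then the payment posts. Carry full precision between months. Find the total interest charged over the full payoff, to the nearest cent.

$353.09

Monthly rate r = 11.5%/12 = 0.958333% = 0.00958333.
Payoff takes n = ⌈−ln(1 − rB₀/P)/ln(1+r)⌉ = ⌈9.990⌉ = 10 payments; the last is $690.09.
Total paid = 9·$697.00 + $690.09 = $6,963.09.
Total interest = total paid − principal = $6,963.09 − $6,610.00 = $353.09.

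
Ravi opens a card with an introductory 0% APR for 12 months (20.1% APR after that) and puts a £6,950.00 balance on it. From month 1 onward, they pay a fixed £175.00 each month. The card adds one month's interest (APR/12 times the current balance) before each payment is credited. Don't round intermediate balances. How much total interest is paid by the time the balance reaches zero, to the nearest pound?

Promo months 1–12 at r₀ = 0%/12 = 0; months 13+ at r₁ = 20.1%/12 = 0.01675.
After month 12 (no interest yet): B = £6,950.00 − 12·£175.00 = £4,850.00.
Then at r₁ with £175.00/mo: n₂ = −ln(1 − r₁·B/P)/ln(1+r₁) ≈ 37.57 → 38 more payments.
Total paid = 49·£175.00 + £99.43 = £8,674.43; interest = £8,674.43 − £6,950.00 = £1,724.43.

£1,724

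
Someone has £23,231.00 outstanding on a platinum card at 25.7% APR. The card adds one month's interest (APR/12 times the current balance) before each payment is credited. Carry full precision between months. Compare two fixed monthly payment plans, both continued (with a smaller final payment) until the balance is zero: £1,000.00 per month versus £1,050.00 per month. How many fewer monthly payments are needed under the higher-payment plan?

2 fewer payments

Monthly rate r = 25.7%/12 = 2.14167% = 0.0214167.
At £1,000.00/mo: n = ⌈−ln(1 − rB₀/P)/ln(1+r)⌉ = 33 payments (last £480.35); total interest = total paid − £23,231.00 = £9,249.35.
At £1,050.00/mo: 31 payments (last £321.00); total interest £8,590.00.
Payments saved = 33 − 31 = 2.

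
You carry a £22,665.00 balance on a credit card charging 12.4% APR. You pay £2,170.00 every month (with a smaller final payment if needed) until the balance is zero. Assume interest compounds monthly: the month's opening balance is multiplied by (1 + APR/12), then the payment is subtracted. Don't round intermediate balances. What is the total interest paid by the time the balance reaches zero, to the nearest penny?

Monthly rate r = 12.4%/12 = 1.03333% = 0.0103333.
Payoff takes n = ⌈−ln(1 − rB₀/P)/ln(1+r)⌉ = ⌈11.109⌉ = 12 payments; the last is £238.70.
Total paid = 11·£2,170.00 + £238.70 = £24,108.70.
Total interest = total paid − principal = £24,108.70 − £22,665.00 = £1,443.70.

£1,443.70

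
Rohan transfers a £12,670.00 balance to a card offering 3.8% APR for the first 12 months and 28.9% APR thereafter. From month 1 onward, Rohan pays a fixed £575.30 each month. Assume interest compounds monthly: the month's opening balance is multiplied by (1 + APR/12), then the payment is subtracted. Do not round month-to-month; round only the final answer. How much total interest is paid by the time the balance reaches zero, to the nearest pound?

Promo months 1–12 at r₀ = 3.8%/12 = 0.00316667; months 13+ at r₁ = 28.9%/12 = 0.0240833.
After month 12: iterate B ← B·(1+r₀) − £575.30 for 12 months → £6,134.82.
Then at r₁ with £575.30/mo: n₂ = −ln(1 − r₁·B/P)/ln(1+r₁) ≈ 12.47 → 13 more payments.
Total paid = 24·£575.30 + £273.38 = £14,080.58; interest = £14,080.58 − £12,670.00 = £1,410.58.

£1,411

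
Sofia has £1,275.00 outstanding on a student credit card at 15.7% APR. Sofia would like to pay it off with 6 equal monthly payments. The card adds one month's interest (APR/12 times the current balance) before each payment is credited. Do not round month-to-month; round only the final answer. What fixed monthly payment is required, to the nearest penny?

Monthly rate r = 15.7%/12 = 1.30833% = 0.0130833.
Level-payment amortization: P = B₀·r / (1 − (1+r)^(−n)) = 1275.00·0.0130833 / (1 − 1.01308^(−6)).
Denominator 1 − (1+r)^(−6) = 0.0750271699.
P = 16.6812 / 0.0750271699 ≈ 222.34.

£222.34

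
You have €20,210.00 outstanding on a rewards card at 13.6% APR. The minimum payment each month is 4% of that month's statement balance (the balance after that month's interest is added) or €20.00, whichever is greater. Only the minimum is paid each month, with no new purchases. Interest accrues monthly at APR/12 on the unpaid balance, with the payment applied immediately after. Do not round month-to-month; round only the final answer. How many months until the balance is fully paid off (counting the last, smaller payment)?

Monthly rate r = 13.6%/12 = 1.13333% = 0.0113333.
While 4% of the post-interest balance exceeds €20.00, each month B ← (B·(1+r))·(1 − 0.04), i.e. B shrinks by the factor (1+r)·0.96 = 0.97088.
This holds for months 1–126. Entering month 127 the balance is €488.01; 4% of the post-interest balance is now below €20.00, so the flat €20.00 minimum applies from here.
From month 127 a fixed €20.00 at rate r clears €488.01 in 29 more payments. Total: 126 + 29 = 155 months.

155 months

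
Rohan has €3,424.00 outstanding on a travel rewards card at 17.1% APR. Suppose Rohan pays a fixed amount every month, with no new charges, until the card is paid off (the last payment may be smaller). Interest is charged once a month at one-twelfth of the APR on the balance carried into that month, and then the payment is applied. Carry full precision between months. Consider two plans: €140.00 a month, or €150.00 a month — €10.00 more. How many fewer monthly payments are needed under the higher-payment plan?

3 fewer payments

Monthly rate r = 17.1%/12 = 1.425% = 0.01425.
At €140.00/mo: n = ⌈−ln(1 − rB₀/P)/ln(1+r)⌉ = 31 payments (last €39.95); total interest = total paid − €3,424.00 = €815.95.
At €150.00/mo: 28 payments (last €121.26); total interest €747.26.
Payments saved = 31 − 28 = 3.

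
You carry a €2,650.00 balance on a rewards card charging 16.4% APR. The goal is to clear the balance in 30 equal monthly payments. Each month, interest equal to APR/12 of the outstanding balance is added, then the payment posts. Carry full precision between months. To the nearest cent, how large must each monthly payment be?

Monthly rate r = 16.4%/12 = 1.36667% = 0.0136667.
Level-payment amortization: P = B₀·r / (1 − (1+r)^(−n)) = 2650.00·0.0136667 / (1 − 1.01367^(−30)).
Denominator 1 − (1+r)^(−30) = 0.334504632.
P = 36.2167 / 0.334504632 ≈ 108.27.

€108.27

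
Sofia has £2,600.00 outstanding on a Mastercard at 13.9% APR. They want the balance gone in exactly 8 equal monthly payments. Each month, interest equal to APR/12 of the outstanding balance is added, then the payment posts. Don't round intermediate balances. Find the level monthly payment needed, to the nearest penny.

Monthly rate r = 13.9%/12 = 1.15833% = 0.0115833.
Level-payment amortization: P = B₀·r / (1 − (1+r)^(−n)) = 2600.00·0.0115833 / (1 − 1.01158^(−8)).
Denominator 1 − (1+r)^(−8) = 0.0880171382.
P = 30.1167 / 0.0880171382 ≈ 342.17.

£342.17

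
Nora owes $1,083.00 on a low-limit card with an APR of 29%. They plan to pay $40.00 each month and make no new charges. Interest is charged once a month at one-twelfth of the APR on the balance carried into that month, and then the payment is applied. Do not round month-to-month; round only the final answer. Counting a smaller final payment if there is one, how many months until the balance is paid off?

45 payments

Monthly rate r = 29%/12 = 2.41667% = 0.0241667.
Recurrence: B ← B·(1+r) − $40.00.
Month 1: interest $26.17; balance after payment $1,069.17.
Month 2: interest $25.84; balance after payment $1,055.01.
Closed form: n = −ln(1 − rB₀/P)/ln(1+r) = −ln(0.34569)/ln(1.02417) ≈ 44.483, so the balance reaches zero during payment 45.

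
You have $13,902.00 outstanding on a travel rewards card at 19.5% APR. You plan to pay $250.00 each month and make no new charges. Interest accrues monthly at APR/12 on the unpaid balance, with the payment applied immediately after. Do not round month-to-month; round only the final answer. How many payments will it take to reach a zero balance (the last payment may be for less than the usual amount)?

Monthly rate r = 19.5%/12 = 1.625% = 0.01625.
Recurrence: B ← B·(1+r) − $250.00.
Month 1: interest $225.91; balance after payment $13,877.91.
Month 2: interest $225.52; balance after payment $13,853.42.
Closed form: n = −ln(1 − rB₀/P)/ln(1+r) = −ln(0.09637)/ln(1.01625) ≈ 145.140, so the balance reaches zero during payment 146.

146 payments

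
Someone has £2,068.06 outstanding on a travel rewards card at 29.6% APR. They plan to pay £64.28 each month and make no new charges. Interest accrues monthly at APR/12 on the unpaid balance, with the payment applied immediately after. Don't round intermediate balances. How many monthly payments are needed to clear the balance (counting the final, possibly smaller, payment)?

65 months

Monthly rate r = 29.6%/12 = 2.46667% = 0.0246667.
Recurrence: B ← B·(1+r) − £64.28.
Month 1: interest £51.01; balance after payment £2,054.79.
Month 2: interest £50.68; balance after payment £2,041.20.
Closed form: n = −ln(1 − rB₀/P)/ln(1+r) = −ln(0.20641)/ln(1.02467) ≈ 64.755, so the balance reaches zero during payment 65.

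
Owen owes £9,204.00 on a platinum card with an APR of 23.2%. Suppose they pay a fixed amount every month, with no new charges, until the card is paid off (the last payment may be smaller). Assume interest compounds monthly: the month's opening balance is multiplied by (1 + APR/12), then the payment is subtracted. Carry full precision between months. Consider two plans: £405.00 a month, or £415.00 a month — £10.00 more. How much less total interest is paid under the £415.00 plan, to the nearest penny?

£103.18

Monthly rate r = 23.2%/12 = 1.93333% = 0.0193333.
At £405.00/mo: n = ⌈−ln(1 − rB₀/P)/ln(1+r)⌉ = 31 payments (last £90.04); total interest = total paid − £9,204.00 = £3,036.04.
At £415.00/mo: 30 payments (last £101.86); total interest £2,932.86.
Interest saved = £3,036.04 − £2,932.86 = £103.18.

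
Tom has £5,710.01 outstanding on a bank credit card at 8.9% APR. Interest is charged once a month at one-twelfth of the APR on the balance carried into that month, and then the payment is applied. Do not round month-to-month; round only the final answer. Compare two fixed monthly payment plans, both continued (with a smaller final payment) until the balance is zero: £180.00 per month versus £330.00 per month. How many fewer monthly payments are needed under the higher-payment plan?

Monthly rate r = 8.9%/12 = 0.741667% = 0.00741667.
At £180.00/mo: n = ⌈−ln(1 − rB₀/P)/ln(1+r)⌉ = 37 payments (last £54.28); total interest = total paid − £5,710.01 = £824.27.
At £330.00/mo: 19 payments (last £194.04); total interest £424.03.
Payments saved = 37 − 19 = 18.

18 fewer payments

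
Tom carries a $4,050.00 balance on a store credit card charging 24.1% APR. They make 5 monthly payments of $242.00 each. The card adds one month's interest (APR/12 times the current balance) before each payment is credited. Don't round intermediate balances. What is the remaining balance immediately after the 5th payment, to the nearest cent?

Monthly rate r = 24.1%/12 = 2.00833% = 0.0200833.
Each month: B ← B·(1+r) − $242.00.
Month 1: interest $81.34; balance after payment $3,889.34.
Month 2: interest $78.11; balance after payment $3,725.45.
Month 3: interest $74.82; balance after payment $3,558.27.
Month 4: interest $71.46; balance after payment $3,387.73.
Month 5: interest $68.04; balance after payment $3,213.77.

$3,213.77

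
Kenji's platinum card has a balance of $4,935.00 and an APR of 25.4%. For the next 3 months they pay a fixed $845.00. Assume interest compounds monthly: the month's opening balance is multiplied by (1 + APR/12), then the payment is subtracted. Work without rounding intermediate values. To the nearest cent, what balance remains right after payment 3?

Monthly rate r = 25.4%/12 = 2.11667% = 0.0211667.
Each month: B ← B·(1+r) − $845.00.
Month 1: interest $104.46; balance after payment $4,194.46.
Month 2: interest $88.78; balance after payment $3,438.24.
Month 3: interest $72.78; balance after payment $2,666.02.

$2,666.02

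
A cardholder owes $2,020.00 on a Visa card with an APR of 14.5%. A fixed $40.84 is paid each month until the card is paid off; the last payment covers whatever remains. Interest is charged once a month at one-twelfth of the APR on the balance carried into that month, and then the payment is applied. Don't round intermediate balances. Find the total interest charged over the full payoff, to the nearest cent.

$1,075.79

Monthly rate r = 14.5%/12 = 1.20833% = 0.0120833.
Payoff takes n = ⌈−ln(1 − rB₀/P)/ln(1+r)⌉ = ⌈75.802⌉ = 76 payments; the last is $32.79.
Total paid = 75·$40.84 + $32.79 = $3,095.79.
Total interest = total paid − principal = $3,095.79 − $2,020.00 = $1,075.79.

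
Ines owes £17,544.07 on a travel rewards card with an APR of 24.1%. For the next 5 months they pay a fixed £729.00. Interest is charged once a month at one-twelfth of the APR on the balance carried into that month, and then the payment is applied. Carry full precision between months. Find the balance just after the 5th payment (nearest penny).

Monthly rate r = 24.1%/12 = 2.00833% = 0.0200833.
Each month: B ← B·(1+r) − £729.00.
Month 1: interest £352.34; balance after payment £17,167.41.
Month 2: interest £344.78; balance after payment £16,783.19.
Month 3: interest £337.06; balance after payment £16,391.25.
Month 4: interest £329.19; balance after payment £15,991.45.
Month 5: interest £321.16; balance after payment £15,583.61.

£15,583.61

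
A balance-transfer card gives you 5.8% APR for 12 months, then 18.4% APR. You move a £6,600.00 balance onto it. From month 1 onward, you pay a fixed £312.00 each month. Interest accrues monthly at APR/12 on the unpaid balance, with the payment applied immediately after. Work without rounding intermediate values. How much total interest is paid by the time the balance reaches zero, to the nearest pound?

Promo months 1–12 at r₀ = 5.8%/12 = 0.00483333; months 13+ at r₁ = 18.4%/12 = 0.0153333.
After month 12: iterate B ← B·(1+r₀) − £312.00 for 12 months → £3,147.99.
Then at r₁ with £312.00/mo: n₂ = −ln(1 − r₁·B/P)/ln(1+r₁) ≈ 11.05 → 12 more payments.
Total paid = 23·£312.00 + £14.20 = £7,190.20; interest = £7,190.20 − £6,600.00 = £590.20.

£590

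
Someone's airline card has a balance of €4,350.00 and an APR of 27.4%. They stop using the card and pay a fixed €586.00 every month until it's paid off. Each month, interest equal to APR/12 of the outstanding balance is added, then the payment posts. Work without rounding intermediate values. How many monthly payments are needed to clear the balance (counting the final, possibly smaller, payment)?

9 payments

Monthly rate r = 27.4%/12 = 2.28333% = 0.0228333.
Recurrence: B ← B·(1+r) − €586.00.
Month 1: interest €99.32; balance after payment €3,863.32.
Month 2: interest €88.21; balance after payment €3,365.54.
Closed form: n = −ln(1 − rB₀/P)/ln(1+r) = −ln(0.8305)/ln(1.02283) ≈ 8.226, so the balance reaches zero during payment 9.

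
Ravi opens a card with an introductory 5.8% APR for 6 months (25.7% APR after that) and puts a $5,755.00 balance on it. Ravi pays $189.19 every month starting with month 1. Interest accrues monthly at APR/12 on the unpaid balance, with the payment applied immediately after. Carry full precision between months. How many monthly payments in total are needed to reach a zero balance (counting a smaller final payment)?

43 payments

Promo months 1–6 at r₀ = 5.8%/12 = 0.00483333; months 7+ at r₁ = 25.7%/12 = 0.0214167.
After month 6: iterate B ← B·(1+r₀) − $189.19 for 6 months → $4,774.98.
Then at r₁ with $189.19/mo: n₂ = −ln(1 − r₁·B/P)/ln(1+r₁) ≈ 36.70 → 37 more payments.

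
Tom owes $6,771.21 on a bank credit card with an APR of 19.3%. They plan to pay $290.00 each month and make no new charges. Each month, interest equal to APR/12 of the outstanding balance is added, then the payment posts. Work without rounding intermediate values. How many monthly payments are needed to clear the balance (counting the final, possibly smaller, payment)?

Monthly rate r = 19.3%/12 = 1.60833% = 0.0160833.
Recurrence: B ← B·(1+r) − $290.00.
Month 1: interest $108.90; balance after payment $6,590.11.
Month 2: interest $105.99; balance after payment $6,406.10.
Closed form: n = −ln(1 − rB₀/P)/ln(1+r) = −ln(0.62447)/ln(1.01608) ≈ 29.511, so the balance reaches zero during payment 30.

30 months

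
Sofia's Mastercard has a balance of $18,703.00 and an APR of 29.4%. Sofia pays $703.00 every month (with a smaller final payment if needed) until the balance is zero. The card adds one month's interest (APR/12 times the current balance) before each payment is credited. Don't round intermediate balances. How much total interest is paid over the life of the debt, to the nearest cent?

Monthly rate r = 29.4%/12 = 2.45% = 0.0245.
Payoff takes n = ⌈−ln(1 − rB₀/P)/ln(1+r)⌉ = ⌈43.587⌉ = 44 payments; the last is $414.77.
Total paid = 43·$703.00 + $414.77 = $30,643.77.
Total interest = total paid − principal = $30,643.77 − $18,703.00 = $11,940.77.

$11,940.77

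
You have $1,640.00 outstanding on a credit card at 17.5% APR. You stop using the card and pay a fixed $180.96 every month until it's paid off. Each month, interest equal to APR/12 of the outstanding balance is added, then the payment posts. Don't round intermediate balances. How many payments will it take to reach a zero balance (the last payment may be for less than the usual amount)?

Monthly rate r = 17.5%/12 = 1.45833% = 0.0145833.
Recurrence: B ← B·(1+r) − $180.96.
Month 1: interest $23.92; balance after payment $1,482.96.
Month 2: interest $21.63; balance after payment $1,323.62.
Closed form: n = −ln(1 − rB₀/P)/ln(1+r) = −ln(0.86783)/ln(1.01458) ≈ 9.791, so the balance reaches zero during payment 10.

10 months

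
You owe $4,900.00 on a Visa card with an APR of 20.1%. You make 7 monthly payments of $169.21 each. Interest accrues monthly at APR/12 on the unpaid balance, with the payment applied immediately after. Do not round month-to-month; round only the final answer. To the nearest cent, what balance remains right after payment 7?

Monthly rate r = 20.1%/12 = 1.675% = 0.01675.
Each month: B ← B·(1+r) − $169.21.
Month 1: interest $82.08; balance after payment $4,812.86.
Month 2: interest $80.62; balance after payment $4,724.27.
Month 3: interest $79.13; balance after payment $4,634.19.
Month 4: interest $77.62; balance after payment $4,542.60.
Month 5: interest $76.09; balance after payment $4,449.48.
Month 6: interest $74.53; balance after payment $4,354.80.
Month 7: interest $72.94; balance after payment $4,258.54.

$4,258.54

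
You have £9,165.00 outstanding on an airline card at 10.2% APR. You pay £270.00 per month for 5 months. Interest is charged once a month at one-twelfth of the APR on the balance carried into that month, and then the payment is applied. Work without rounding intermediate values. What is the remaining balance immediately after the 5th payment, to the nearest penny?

£8,188.04

Monthly rate r = 10.2%/12 = 0.85% = 0.0085.
Each month: B ← B·(1+r) − £270.00.
Month 1: interest £77.90; balance after payment £8,972.90.
Month 2: interest £76.27; balance after payment £8,779.17.
Month 3: interest £74.62; balance after payment £8,583.80.
Month 4: interest £72.96; balance after payment £8,386.76.
Month 5: interest £71.29; balance after payment £8,188.04.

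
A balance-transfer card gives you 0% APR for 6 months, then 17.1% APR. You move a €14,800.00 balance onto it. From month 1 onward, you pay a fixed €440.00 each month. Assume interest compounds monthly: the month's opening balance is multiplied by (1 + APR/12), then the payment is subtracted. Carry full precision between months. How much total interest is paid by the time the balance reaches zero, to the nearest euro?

Promo months 1–6 at r₀ = 0%/12 = 0; months 7+ at r₁ = 17.1%/12 = 0.01425.
After month 6 (no interest yet): B = €14,800.00 − 6·€440.00 = €12,160.00.
Then at r₁ with €440.00/mo: n₂ = −ln(1 − r₁·B/P)/ln(1+r₁) ≈ 35.38 → 36 more payments.
Total paid = 41·€440.00 + €166.96 = €18,206.96; interest = €18,206.96 − €14,800.00 = €3,406.96.

€3,407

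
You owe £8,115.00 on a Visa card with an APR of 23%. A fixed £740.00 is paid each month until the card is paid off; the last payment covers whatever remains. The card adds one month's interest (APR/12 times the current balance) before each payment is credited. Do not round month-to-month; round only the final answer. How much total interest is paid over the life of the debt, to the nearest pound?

Monthly rate r = 23%/12 = 1.91667% = 0.0191667.
Payoff takes n = ⌈−ln(1 − rB₀/P)/ln(1+r)⌉ = ⌈12.428⌉ = 13 payments; the last is £318.76.
Total paid = 12·£740.00 + £318.76 = £9,198.76.
Total interest = total paid − principal = £9,198.76 − £8,115.00 = £1,083.76.

£1,084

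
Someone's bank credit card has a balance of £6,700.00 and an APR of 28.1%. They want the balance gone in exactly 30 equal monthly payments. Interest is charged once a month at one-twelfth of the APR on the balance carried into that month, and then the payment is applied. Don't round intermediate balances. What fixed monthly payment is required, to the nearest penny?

Monthly rate r = 28.1%/12 = 2.34167% = 0.0234167.
Level-payment amortization: P = B₀·r / (1 − (1+r)^(−n)) = 6700.00·0.0234167 / (1 − 1.02342^(−30)).
Denominator 1 − (1+r)^(−30) = 0.500626559.
P = 156.892 / 0.500626559 ≈ 313.39.

£313.39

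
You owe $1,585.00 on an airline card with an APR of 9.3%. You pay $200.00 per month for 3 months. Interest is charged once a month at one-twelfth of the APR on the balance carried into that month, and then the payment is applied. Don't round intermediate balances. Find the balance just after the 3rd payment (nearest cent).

Monthly rate r = 9.3%/12 = 0.775% = 0.00775.
Each month: B ← B·(1+r) − $200.00.
Month 1: interest $12.28; balance after payment $1,397.28.
Month 2: interest $10.83; balance after payment $1,208.11.
Month 3: interest $9.36; balance after payment $1,017.48.

$1,017.48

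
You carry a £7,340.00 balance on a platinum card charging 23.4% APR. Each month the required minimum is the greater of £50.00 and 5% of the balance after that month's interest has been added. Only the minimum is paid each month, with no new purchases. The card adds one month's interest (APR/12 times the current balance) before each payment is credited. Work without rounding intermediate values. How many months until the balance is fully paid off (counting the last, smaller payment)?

88 months

Monthly rate r = 23.4%/12 = 1.95% = 0.0195.
While 5% of the post-interest balance exceeds £50.00, each month B ← (B·(1+r))·(1 − 0.05), i.e. B shrinks by the factor (1+r)·0.95 = 0.96852.
This holds for months 1–63. Entering month 64 the balance is £978.77; 5% of the post-interest balance is now below £50.00, so the flat £50.00 minimum applies from here.
From month 64 a fixed £50.00 at rate r clears £978.77 in 25 more payments. Total: 63 + 25 = 88 months.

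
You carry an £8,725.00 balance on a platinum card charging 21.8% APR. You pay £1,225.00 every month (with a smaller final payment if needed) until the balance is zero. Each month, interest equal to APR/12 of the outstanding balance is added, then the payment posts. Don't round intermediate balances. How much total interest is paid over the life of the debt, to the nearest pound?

£705

Monthly rate r = 21.8%/12 = 1.81667% = 0.0181667.
Payoff takes n = ⌈−ln(1 − rB₀/P)/ln(1+r)⌉ = ⌈7.696⌉ = 8 payments; the last is £855.38.
Total paid = 7·£1,225.00 + £855.38 = £9,430.38.
Total interest = total paid − principal = £9,430.38 − £8,725.00 = £705.38.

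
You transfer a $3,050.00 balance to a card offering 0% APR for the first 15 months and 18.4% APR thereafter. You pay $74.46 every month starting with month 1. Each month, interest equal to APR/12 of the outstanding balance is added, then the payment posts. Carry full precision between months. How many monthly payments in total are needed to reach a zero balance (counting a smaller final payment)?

49 months

Promo months 1–15 at r₀ = 0%/12 = 0; months 16+ at r₁ = 18.4%/12 = 0.0153333.
After month 15 (no interest yet): B = $3,050.00 − 15·$74.46 = $1,933.10.
Then at r₁ with $74.46/mo: n₂ = −ln(1 − r₁·B/P)/ln(1+r₁) ≈ 33.36 → 34 more payments.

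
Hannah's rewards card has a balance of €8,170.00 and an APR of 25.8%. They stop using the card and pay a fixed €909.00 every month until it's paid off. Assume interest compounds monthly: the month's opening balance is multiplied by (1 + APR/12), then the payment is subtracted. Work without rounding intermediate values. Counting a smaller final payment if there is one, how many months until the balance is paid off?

Monthly rate r = 25.8%/12 = 2.15% = 0.0215.
Recurrence: B ← B·(1+r) − €909.00.
Month 1: interest €175.66; balance after payment €7,436.66.
Month 2: interest €159.89; balance after payment €6,687.54.
Closed form: n = −ln(1 − rB₀/P)/ln(1+r) = −ln(0.80676)/ln(1.0215) ≈ 10.094, so the balance reaches zero during payment 11.

11 payments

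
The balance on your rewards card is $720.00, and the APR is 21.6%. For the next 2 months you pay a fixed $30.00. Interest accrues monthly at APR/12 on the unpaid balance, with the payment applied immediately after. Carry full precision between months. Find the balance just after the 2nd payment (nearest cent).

$685.61

Monthly rate r = 21.6%/12 = 1.8% = 0.018.
Each month: B ← B·(1+r) − $30.00.
Month 1: interest $12.96; balance after payment $702.96.
Month 2: interest $12.65; balance after payment $685.61.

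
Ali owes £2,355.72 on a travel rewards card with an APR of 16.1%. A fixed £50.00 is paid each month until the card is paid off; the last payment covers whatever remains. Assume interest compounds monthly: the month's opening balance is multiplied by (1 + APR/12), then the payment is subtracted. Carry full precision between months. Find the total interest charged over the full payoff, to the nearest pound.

Monthly rate r = 16.1%/12 = 1.34167% = 0.0134167.
Payoff takes n = ⌈−ln(1 − rB₀/P)/ln(1+r)⌉ = ⌈75.033⌉ = 76 payments; the last is £1.64.
Total paid = 75·£50.00 + £1.64 = £3,751.64.
Total interest = total paid − principal = £3,751.64 − £2,355.72 = £1,395.92.

£1,396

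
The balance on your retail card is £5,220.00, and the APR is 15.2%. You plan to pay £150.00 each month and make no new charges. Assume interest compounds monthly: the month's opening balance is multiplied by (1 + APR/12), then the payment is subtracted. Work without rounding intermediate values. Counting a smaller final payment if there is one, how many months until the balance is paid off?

47 payments

Monthly rate r = 15.2%/12 = 1.26667% = 0.0126667.
Recurrence: B ← B·(1+r) − £150.00.
Month 1: interest £66.12; balance after payment £5,136.12.
Month 2: interest £65.06; balance after payment £5,051.18.
Closed form: n = −ln(1 − rB₀/P)/ln(1+r) = −ln(0.5592)/ln(1.01267) ≈ 46.178, so the balance reaches zero during payment 47.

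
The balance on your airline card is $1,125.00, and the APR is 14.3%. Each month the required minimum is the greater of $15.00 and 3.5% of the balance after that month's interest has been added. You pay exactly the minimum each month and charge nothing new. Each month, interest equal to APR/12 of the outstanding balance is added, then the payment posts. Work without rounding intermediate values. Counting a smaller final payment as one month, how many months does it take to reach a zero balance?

Monthly rate r = 14.3%/12 = 1.19167% = 0.0119167.
While 3.5% of the post-interest balance exceeds $15.00, each month B ← (B·(1+r))·(1 − 0.035), i.e. B shrinks by the factor (1+r)·0.965 = 0.9765.
This holds for months 1–42. Entering month 43 the balance is $414.36; 3.5% of the post-interest balance is now below $15.00, so the flat $15.00 minimum applies from here.
From month 43 a fixed $15.00 at rate r clears $414.36 in 34 more payments. Total: 42 + 34 = 76 months.

76 months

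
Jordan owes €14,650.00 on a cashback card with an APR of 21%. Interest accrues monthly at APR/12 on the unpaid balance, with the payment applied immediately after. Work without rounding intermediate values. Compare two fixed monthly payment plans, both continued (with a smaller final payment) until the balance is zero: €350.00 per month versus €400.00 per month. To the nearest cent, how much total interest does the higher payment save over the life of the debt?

Monthly rate r = 21%/12 = 1.75% = 0.0175.
At €350.00/mo: n = ⌈−ln(1 − rB₀/P)/ln(1+r)⌉ = 77 payments (last €2.83); total interest = total paid − €14,650.00 = €11,952.83.
At €400.00/mo: 60 payments (last €16.02); total interest €8,966.02.
Interest saved = €11,952.83 − €8,966.02 = €2,986.81.

€2,986.81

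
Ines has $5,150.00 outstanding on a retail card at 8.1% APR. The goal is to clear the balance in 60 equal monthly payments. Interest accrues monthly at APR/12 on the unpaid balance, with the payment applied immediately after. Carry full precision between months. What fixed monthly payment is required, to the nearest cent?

$104.67

Monthly rate r = 8.1%/12 = 0.675% = 0.00675.
Level-payment amortization: P = B₀·r / (1 − (1+r)^(−n)) = 5150.00·0.00675 / (1 − 1.00675^(−60)).
Denominator 1 − (1+r)^(−60) = 0.332114979.
P = 34.7625 / 0.332114979 ≈ 104.67.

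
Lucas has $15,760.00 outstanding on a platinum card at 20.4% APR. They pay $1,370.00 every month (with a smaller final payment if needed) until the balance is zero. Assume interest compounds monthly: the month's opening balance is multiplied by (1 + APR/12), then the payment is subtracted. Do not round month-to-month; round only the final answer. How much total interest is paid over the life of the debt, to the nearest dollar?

$1,927

Monthly rate r = 20.4%/12 = 1.7% = 0.017.
Payoff takes n = ⌈−ln(1 − rB₀/P)/ln(1+r)⌉ = ⌈12.909⌉ = 13 payments; the last is $1,246.52.
Total paid = 12·$1,370.00 + $1,246.52 = $17,686.52.
Total interest = total paid − principal = $17,686.52 − $15,760.00 = $1,926.52.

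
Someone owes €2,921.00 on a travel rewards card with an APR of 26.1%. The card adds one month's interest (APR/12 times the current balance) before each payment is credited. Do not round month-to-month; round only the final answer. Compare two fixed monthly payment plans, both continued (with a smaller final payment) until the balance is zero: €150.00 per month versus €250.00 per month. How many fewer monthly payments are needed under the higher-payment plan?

12 fewer payments

Monthly rate r = 26.1%/12 = 2.175% = 0.02175.
At €150.00/mo: n = ⌈−ln(1 − rB₀/P)/ln(1+r)⌉ = 26 payments (last €90.57); total interest = total paid − €2,921.00 = €919.57.
At €250.00/mo: 14 payments (last €157.26); total interest €486.26.
Payments saved = 26 − 14 = 12.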